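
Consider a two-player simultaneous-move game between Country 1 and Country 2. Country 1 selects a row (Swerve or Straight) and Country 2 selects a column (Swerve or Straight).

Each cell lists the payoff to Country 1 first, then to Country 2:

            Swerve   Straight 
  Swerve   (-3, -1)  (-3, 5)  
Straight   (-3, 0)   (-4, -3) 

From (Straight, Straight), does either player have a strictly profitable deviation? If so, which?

Country 1 at (Straight, Straight) earns -4; deviating to Swerve yields -3 — a strict improvement.
Country 2 earns -3; deviating to Swerve yields 0 — a strict improvement.
Both Country 1 and Country 2 have strictly profitable deviations.

Both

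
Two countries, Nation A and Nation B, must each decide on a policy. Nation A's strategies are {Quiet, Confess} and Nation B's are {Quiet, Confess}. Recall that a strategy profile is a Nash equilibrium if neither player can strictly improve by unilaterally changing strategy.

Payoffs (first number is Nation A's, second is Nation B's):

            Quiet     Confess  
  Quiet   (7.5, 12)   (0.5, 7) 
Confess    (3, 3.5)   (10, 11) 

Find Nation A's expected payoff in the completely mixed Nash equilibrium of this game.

First find q, the probability Nation B plays Quiet, from Nation A's indifference between Quiet and Confess: 7.5q + 0.5(1−q) = 3q + 10(1−q), giving q = 19/28.
Since Nation A is indifferent in equilibrium, Nation A's expected payoff equals the payoff from either row against (19/28, 9/28). Using Quiet: 7.5(19/28) + 0.5(9/28) = 21/4.

21/4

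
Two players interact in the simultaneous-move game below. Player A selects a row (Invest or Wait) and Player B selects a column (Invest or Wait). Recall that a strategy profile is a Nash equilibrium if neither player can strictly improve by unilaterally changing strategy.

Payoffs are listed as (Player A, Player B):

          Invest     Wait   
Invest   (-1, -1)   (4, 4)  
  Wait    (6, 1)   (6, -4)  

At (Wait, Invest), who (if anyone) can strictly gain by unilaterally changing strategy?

Player A at (Wait, Invest) earns 6; deviating to Invest yields -1 — not better.
Player B earns 1; deviating to Wait yields -4 — not better.
Neither player can strictly improve; the profile is a Nash equilibrium.

Neither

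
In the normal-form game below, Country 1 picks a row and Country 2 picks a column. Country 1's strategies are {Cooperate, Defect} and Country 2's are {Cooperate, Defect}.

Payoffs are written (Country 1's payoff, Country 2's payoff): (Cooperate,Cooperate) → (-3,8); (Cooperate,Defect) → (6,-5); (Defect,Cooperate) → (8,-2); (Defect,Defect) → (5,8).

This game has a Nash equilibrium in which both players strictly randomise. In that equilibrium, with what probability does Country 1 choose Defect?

13/23

Let x be the probability that Country 1 plays Cooperate. In a completely mixed equilibrium, Country 2 must be indifferent between Cooperate and Defect.
Country 2's expected payoff from Cooperate is 8x − 2(1−x); from Defect it is −5x + 8(1−x).
Setting these equal: 10x − 2 = −13x + 8, so x = 10/23.
Therefore Country 1 plays Defect with probability 1 − 10/23 = 13/23.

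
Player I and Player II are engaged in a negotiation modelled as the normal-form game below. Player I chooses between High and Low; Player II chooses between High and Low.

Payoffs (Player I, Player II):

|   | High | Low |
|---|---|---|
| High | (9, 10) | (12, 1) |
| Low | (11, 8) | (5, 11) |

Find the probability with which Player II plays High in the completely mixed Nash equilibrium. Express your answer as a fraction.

7/9

Let y be the probability that Player II plays High. In a completely mixed equilibrium, Player I must be indifferent between High and Low.
Player I's expected payoff from High is 9y + 12(1−y); from Low it is 11y + 5(1−y).
Setting these equal: −3y + 12 = 6y + 5, so y = 7/9.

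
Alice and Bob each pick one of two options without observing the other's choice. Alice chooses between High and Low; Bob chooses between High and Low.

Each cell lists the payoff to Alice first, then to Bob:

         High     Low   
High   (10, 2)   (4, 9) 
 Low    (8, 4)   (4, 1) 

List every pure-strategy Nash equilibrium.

(High, High): Bob prefers Low (9 > 2) — not an equilibrium.
(High, Low): Alice gets 4 ≥ 4 from Low, and Bob gets 9 ≥ 2 from High — Nash equilibrium.
(Low, High): Alice prefers High (10 > 8) — not an equilibrium.
(Low, Low): Bob prefers High (4 > 1) — not an equilibrium.

(High, Low)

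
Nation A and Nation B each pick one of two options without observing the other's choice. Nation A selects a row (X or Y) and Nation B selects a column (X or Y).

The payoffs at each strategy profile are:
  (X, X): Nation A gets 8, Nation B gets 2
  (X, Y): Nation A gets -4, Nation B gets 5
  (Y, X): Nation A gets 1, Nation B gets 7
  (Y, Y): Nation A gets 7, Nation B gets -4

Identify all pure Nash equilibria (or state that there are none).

(X, X): Nation B prefers Y (5 > 2) — not an equilibrium.
(X, Y): Nation A prefers Y (7 > -4) — not an equilibrium.
(Y, X): Nation A prefers X (8 > 1) — not an equilibrium.
(Y, Y): Nation B prefers X (7 > -4) — not an equilibrium.

none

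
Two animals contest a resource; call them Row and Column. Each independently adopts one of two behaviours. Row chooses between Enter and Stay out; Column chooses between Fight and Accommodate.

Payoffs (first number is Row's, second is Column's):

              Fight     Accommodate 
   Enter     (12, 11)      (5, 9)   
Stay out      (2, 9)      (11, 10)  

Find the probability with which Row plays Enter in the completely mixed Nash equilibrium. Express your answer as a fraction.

Let r be the probability that Row plays Enter. In a completely mixed equilibrium, Column must be indifferent between Fight and Accommodate.
Column's expected payoff from Fight is 11r + 9(1−r); from Accommodate it is 9r + 10(1−r).
Setting these equal: 2r + 9 = −r + 10, so r = 1/3.

1/3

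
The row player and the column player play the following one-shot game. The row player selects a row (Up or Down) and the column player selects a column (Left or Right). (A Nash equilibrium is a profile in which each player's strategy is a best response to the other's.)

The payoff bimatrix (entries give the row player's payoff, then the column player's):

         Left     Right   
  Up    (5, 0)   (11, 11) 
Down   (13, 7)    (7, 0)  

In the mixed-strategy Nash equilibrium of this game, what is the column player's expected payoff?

First find p, the probability the row player plays Up, from the column player's indifference between Left and Right: 7(1−p) = 11p, giving p = 7/18.
Since the column player is indifferent in equilibrium, the column player's expected payoff equals the payoff from either column against (7/18, 11/18). Using Left: 7(11/18) = 77/18.

77/18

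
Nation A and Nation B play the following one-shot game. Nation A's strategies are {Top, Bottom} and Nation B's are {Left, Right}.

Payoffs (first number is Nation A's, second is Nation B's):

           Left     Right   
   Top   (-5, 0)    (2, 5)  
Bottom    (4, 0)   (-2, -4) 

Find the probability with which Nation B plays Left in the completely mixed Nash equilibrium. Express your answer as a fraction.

Let y be the probability that Nation B plays Left. In a completely mixed equilibrium, Nation A must be indifferent between Top and Bottom.
Nation A's expected payoff from Top is −5y + 2(1−y); from Bottom it is 4y − 2(1−y).
Setting these equal: −7y + 2 = 6y − 2, so y = 4/13.

4/13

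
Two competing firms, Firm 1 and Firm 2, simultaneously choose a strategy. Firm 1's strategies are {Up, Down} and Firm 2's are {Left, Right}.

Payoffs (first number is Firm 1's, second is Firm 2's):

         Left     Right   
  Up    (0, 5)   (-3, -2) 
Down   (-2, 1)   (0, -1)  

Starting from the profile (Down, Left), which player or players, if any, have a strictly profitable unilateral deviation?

Firm 1

Firm 1 at (Down, Left) earns -2; deviating to Up yields 0 — a strict improvement.
Firm 2 earns 1; deviating to Right yields -1 — not better.
Only Firm 1 has a strictly profitable deviation.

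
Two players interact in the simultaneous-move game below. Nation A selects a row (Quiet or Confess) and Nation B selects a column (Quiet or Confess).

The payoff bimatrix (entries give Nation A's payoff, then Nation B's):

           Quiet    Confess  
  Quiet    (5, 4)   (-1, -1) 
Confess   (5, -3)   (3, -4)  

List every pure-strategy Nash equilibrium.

(Quiet, Quiet): Nation A gets 5 ≥ 5 from Confess, and Nation B gets 4 ≥ -1 from Confess — Nash equilibrium.
(Quiet, Confess): Nation A prefers Confess (3 > -1); Nation B prefers Quiet (4 > -1) — not an equilibrium.
(Confess, Quiet): Nation A gets 5 ≥ 5 from Quiet, and Nation B gets -3 ≥ -4 from Confess — Nash equilibrium.
(Confess, Confess): Nation B prefers Quiet (-3 > -4) — not an equilibrium.

(Quiet, Quiet) and (Confess, Quiet)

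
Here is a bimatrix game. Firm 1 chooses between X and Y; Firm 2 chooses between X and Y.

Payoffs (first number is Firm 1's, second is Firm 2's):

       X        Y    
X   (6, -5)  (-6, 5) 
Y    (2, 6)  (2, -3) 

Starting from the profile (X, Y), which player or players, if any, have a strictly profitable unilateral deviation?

Firm 1 at (X, Y) earns -6; deviating to Y yields 2 — a strict improvement.
Firm 2 earns 5; deviating to X yields -5 — not better.
Only Firm 1 has a strictly profitable deviation.

Firm 1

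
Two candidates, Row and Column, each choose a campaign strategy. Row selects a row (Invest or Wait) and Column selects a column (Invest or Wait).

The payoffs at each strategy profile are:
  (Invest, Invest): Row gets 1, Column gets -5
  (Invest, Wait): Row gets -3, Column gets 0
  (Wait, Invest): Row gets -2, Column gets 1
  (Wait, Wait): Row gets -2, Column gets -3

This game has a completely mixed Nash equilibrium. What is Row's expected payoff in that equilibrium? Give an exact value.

-2

First find q, the probability Column plays Invest, from Row's indifference between Invest and Wait: q − 3(1−q) = −2q − 2(1−q), giving q = 1/4.
Since Row is indifferent in equilibrium, Row's expected payoff equals the payoff from either row against (1/4, 3/4). Using Invest: (1/4) − 3(3/4) = -2.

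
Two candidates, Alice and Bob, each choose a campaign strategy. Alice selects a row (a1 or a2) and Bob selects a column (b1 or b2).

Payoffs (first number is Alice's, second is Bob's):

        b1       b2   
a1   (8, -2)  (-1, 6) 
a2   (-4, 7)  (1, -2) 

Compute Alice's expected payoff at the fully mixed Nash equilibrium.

First find q, the probability Bob plays b1, from Alice's indifference between a1 and a2: 8q − (1−q) = −4q + (1−q), giving q = 1/7.
Since Alice is indifferent in equilibrium, Alice's expected payoff equals the payoff from either row against (1/7, 6/7). Using a1: 8(1/7) − (6/7) = 2/7.

2/7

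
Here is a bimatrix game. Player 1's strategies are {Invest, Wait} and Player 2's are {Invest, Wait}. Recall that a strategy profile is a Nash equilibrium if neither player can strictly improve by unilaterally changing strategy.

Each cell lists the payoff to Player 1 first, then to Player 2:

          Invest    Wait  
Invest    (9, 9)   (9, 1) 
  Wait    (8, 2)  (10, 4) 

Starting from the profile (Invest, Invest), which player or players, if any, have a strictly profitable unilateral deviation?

Neither

Player 1 at (Invest, Invest) earns 9; deviating to Wait yields 8 — not better.
Player 2 earns 9; deviating to Wait yields 1 — not better.
Neither player can strictly improve; the profile is a Nash equilibrium.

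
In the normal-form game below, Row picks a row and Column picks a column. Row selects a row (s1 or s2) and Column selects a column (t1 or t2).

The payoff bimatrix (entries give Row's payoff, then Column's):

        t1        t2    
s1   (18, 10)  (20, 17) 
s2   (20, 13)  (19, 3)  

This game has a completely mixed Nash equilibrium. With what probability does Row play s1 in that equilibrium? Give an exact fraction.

10/17

Let r be the probability that Row plays s1. In a completely mixed equilibrium, Column must be indifferent between t1 and t2.
Column's expected payoff from t1 is 10r + 13(1−r); from t2 it is 17r + 3(1−r).
Setting these equal: −3r + 13 = 14r + 3, so r = 10/17.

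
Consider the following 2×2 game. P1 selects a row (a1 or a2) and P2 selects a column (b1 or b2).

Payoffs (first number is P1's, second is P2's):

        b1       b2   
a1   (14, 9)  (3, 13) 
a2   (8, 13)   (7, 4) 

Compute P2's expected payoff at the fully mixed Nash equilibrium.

133/13

First find p, the probability P1 plays a1, from P2's indifference between b1 and b2: 9p + 13(1−p) = 13p + 4(1−p), giving p = 9/13.
Since P2 is indifferent in equilibrium, P2's expected payoff equals the payoff from either column against (9/13, 4/13). Using b1: 9(9/13) + 13(4/13) = 133/13.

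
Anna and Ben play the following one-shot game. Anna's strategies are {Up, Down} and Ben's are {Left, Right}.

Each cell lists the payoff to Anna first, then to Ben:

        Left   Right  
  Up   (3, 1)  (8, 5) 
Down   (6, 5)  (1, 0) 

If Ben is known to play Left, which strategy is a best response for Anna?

Down

Against Left, Anna earns 3 from Up and 6 from Down.
So Down is the best response.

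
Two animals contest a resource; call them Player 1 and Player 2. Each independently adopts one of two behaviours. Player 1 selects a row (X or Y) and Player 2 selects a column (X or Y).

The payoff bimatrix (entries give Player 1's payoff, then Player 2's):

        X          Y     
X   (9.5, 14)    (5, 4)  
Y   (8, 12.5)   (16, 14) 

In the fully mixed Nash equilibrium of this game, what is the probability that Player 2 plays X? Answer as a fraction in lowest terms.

Let q be the probability that Player 2 plays X. In a completely mixed equilibrium, Player 1 must be indifferent between X and Y.
Player 1's expected payoff from X is 9.5q + 5(1−q); from Y it is 8q + 16(1−q).
Setting these equal: 4.5q + 5 = −8q + 16, so q = 22/25.

22/25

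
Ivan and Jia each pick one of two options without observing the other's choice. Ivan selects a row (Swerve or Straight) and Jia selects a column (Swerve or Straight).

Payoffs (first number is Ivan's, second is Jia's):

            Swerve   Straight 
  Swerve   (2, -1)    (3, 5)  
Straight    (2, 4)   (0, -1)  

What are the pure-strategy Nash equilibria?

(Swerve, Swerve): Jia prefers Straight (5 > -1) — not an equilibrium.
(Swerve, Straight): Ivan gets 3 ≥ 0 from Straight, and Jia gets 5 ≥ -1 from Swerve — Nash equilibrium.
(Straight, Swerve): Ivan gets 2 ≥ 2 from Swerve, and Jia gets 4 ≥ -1 from Straight — Nash equilibrium.
(Straight, Straight): Ivan prefers Swerve (3 > 0); Jia prefers Swerve (4 > -1) — not an equilibrium.

(Swerve, Straight) and (Straight, Swerve)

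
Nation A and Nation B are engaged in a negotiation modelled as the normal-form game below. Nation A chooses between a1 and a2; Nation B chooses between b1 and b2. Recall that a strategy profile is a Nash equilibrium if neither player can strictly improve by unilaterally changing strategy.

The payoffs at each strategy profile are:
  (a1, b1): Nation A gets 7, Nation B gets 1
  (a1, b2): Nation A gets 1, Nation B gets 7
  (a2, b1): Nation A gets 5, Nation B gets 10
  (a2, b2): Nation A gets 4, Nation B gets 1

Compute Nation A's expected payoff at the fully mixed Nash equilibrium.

23/5

First find q, the probability Nation B plays b1, from Nation A's indifference between a1 and a2: 7q + (1−q) = 5q + 4(1−q), giving q = 3/5.
Since Nation A is indifferent in equilibrium, Nation A's expected payoff equals the payoff from either row against (3/5, 2/5). Using a1: 7(3/5) + (2/5) = 23/5.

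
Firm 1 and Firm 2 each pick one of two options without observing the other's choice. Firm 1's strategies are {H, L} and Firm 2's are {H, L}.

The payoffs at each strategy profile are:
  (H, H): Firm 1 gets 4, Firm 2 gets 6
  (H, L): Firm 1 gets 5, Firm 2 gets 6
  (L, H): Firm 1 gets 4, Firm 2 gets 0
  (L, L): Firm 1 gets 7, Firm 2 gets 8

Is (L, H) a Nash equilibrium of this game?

No

At (L, H), Firm 1 earns 4; switching to H would give 4, so Firm 1 has no profitable deviation.
Firm 2 earns 0; switching to L would give 8, so Firm 2 would deviate.
Since at least one player can profitably deviate, this is not a Nash equilibrium.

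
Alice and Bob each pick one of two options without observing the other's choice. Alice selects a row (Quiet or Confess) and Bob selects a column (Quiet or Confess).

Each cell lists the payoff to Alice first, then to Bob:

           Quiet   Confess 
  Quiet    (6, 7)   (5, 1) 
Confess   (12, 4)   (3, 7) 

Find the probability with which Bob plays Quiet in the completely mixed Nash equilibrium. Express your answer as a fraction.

1/4

Let y be the probability that Bob plays Quiet. In a completely mixed equilibrium, Alice must be indifferent between Quiet and Confess.
Alice's expected payoff from Quiet is 6y + 5(1−y); from Confess it is 12y + 3(1−y).
Setting these equal: y + 5 = 9y + 3, so y = 1/4.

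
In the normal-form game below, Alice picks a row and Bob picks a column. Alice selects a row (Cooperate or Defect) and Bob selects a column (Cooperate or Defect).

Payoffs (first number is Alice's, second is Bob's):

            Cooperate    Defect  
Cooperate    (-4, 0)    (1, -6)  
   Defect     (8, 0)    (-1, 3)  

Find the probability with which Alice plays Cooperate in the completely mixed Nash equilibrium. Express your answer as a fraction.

1/3

Let p be the probability that Alice plays Cooperate. In a completely mixed equilibrium, Bob must be indifferent between Cooperate and Defect.
Bob's expected payoff from Cooperate is 0; from Defect it is −6p + 3(1−p).
Setting these equal: 0 = −9p + 3, so p = 1/3.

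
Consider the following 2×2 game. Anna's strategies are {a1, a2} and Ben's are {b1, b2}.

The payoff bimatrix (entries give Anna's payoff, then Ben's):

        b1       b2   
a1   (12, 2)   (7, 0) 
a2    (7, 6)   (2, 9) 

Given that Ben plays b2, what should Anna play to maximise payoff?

a1

Against b2, Anna earns 7 from a1 and 2 from a2.
So a1 is the best response.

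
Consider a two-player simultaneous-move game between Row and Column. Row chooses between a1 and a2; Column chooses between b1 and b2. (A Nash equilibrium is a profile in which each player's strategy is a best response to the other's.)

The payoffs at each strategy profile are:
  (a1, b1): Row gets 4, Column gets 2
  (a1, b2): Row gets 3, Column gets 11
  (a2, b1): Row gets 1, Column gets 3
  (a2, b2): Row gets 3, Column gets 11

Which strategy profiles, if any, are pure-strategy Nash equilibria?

(a1, b1): Column prefers b2 (11 > 2) — not an equilibrium.
(a1, b2): Row gets 3 ≥ 3 from a2, and Column gets 11 ≥ 2 from b1 — Nash equilibrium.
(a2, b1): Row prefers a1 (4 > 1); Column prefers b2 (11 > 3) — not an equilibrium.
(a2, b2): Row gets 3 ≥ 3 from a1, and Column gets 11 ≥ 3 from b1 — Nash equilibrium.

(a1, b2) and (a2, b2)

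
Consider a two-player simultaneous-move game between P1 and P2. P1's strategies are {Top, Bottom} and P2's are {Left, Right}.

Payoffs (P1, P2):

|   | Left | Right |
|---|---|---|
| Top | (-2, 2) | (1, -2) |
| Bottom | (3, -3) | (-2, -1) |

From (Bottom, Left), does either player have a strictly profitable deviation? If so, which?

P2

P1 at (Bottom, Left) earns 3; deviating to Top yields -2 — not better.
P2 earns -3; deviating to Right yields -1 — a strict improvement.
Only P2 has a strictly profitable deviation.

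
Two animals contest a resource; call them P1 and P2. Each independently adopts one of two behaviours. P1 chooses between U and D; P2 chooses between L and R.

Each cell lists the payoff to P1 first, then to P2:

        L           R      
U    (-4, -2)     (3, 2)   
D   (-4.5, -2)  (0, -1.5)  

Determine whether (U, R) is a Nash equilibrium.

At (U, R), P1 earns 3; switching to D would give 0, so P1 has no profitable deviation.
P2 earns 2; switching to L would give -2, so P2 has no profitable deviation.
Neither player can gain by a unilateral deviation, so this profile is a Nash equilibrium.

Yes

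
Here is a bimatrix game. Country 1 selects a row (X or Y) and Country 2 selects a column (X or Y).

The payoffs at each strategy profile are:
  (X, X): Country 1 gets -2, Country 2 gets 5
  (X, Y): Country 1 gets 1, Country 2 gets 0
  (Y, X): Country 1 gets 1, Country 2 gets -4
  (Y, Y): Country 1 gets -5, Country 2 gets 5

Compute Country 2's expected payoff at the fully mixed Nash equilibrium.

25/14

First find p, the probability Country 1 plays X, from Country 2's indifference between X and Y: 5p − 4(1−p) = 5(1−p), giving p = 9/14.
Since Country 2 is indifferent in equilibrium, Country 2's expected payoff equals the payoff from either column against (9/14, 5/14). Using X: 5(9/14) − 4(5/14) = 25/14.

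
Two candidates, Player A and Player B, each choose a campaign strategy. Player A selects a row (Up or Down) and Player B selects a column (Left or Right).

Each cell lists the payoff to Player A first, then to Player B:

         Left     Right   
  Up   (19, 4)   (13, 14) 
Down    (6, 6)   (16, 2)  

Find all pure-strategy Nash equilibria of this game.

(Up, Left): Player B prefers Right (14 > 4) — not an equilibrium.
(Up, Right): Player A prefers Down (16 > 13) — not an equilibrium.
(Down, Left): Player A prefers Up (19 > 6) — not an equilibrium.
(Down, Right): Player B prefers Left (6 > 2) — not an equilibrium.

none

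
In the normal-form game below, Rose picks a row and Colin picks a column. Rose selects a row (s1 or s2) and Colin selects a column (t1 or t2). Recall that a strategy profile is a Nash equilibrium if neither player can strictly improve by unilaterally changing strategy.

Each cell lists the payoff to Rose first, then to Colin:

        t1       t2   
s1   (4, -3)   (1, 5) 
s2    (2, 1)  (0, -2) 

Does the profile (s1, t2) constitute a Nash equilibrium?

At (s1, t2), Rose earns 1; switching to s2 would give 0, so Rose has no profitable deviation.
Colin earns 5; switching to t1 would give -3, so Colin has no profitable deviation.
Neither player can gain by a unilateral deviation, so this profile is a Nash equilibrium.

Yes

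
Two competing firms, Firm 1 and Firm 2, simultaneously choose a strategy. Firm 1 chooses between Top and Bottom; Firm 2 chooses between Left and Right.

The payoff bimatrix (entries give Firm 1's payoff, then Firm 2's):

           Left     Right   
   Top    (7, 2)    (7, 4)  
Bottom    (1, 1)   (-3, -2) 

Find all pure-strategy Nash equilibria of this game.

(Top, Left): Firm 2 prefers Right (4 > 2) — not an equilibrium.
(Top, Right): Firm 1 gets 7 ≥ -3 from Bottom, and Firm 2 gets 4 ≥ 2 from Left — Nash equilibrium.
(Bottom, Left): Firm 1 prefers Top (7 > 1) — not an equilibrium.
(Bottom, Right): Firm 1 prefers Top (7 > -3); Firm 2 prefers Left (1 > -2) — not an equilibrium.

(Top, Right)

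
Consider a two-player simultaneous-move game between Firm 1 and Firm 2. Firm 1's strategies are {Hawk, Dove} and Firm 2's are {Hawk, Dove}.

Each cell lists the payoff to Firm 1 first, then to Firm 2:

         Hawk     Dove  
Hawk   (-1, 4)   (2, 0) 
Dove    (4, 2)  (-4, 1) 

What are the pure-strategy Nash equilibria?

(Hawk, Hawk): Firm 1 prefers Dove (4 > -1) — not an equilibrium.
(Hawk, Dove): Firm 2 prefers Hawk (4 > 0) — not an equilibrium.
(Dove, Hawk): Firm 1 gets 4 ≥ -1 from Hawk, and Firm 2 gets 2 ≥ 1 from Dove — Nash equilibrium.
(Dove, Dove): Firm 1 prefers Hawk (2 > -4); Firm 2 prefers Hawk (2 > 1) — not an equilibrium.

(Dove, Hawk)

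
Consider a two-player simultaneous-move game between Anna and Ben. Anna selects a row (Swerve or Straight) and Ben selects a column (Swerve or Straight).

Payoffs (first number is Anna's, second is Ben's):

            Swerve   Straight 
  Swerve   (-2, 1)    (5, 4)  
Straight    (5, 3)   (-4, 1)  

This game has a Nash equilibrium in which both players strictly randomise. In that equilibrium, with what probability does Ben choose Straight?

7/16

Let y be the probability that Ben plays Swerve. In a completely mixed equilibrium, Anna must be indifferent between Swerve and Straight.
Anna's expected payoff from Swerve is −2y + 5(1−y); from Straight it is 5y − 4(1−y).
Setting these equal: −7y + 5 = 9y − 4, so y = 9/16.
Therefore Ben plays Straight with probability 1 − 9/16 = 7/16.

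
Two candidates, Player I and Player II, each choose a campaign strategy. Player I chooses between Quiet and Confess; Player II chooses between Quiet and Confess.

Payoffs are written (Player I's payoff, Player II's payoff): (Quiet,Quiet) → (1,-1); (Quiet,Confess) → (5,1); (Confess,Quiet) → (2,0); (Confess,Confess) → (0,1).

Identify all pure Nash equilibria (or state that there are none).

(Quiet, Quiet): Player I prefers Confess (2 > 1); Player II prefers Confess (1 > -1) — not an equilibrium.
(Quiet, Confess): Player I gets 5 ≥ 0 from Confess, and Player II gets 1 ≥ -1 from Quiet — Nash equilibrium.
(Confess, Quiet): Player II prefers Confess (1 > 0) — not an equilibrium.
(Confess, Confess): Player I prefers Quiet (5 > 0) — not an equilibrium.

(Quiet, Confess)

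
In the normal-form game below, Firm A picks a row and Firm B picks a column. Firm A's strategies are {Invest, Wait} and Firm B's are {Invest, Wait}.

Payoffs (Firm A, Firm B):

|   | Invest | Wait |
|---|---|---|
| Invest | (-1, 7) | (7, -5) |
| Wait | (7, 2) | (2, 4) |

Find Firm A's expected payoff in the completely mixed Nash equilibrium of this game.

51/13

First find q, the probability Firm B plays Invest, from Firm A's indifference between Invest and Wait: −q + 7(1−q) = 7q + 2(1−q), giving q = 5/13.
Since Firm A is indifferent in equilibrium, Firm A's expected payoff equals the payoff from either row against (5/13, 8/13). Using Invest: −(5/13) + 7(8/13) = 51/13.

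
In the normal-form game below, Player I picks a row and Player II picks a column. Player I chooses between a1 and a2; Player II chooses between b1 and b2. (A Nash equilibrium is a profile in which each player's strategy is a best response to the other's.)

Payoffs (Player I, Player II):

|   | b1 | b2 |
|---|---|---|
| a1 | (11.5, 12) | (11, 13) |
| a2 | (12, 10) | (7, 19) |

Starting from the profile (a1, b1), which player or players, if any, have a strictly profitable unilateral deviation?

Both

Player I at (a1, b1) earns 11.5; deviating to a2 yields 12 — a strict improvement.
Player II earns 12; deviating to b2 yields 13 — a strict improvement.
Both Player I and Player II have strictly profitable deviations.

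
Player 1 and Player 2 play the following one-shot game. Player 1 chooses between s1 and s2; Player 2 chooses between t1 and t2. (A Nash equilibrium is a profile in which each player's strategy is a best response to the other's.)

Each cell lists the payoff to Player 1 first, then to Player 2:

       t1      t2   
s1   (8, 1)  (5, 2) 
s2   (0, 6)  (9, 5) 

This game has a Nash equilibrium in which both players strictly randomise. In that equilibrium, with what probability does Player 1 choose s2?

Let r be the probability that Player 1 plays s1. In a completely mixed equilibrium, Player 2 must be indifferent between t1 and t2.
Player 2's expected payoff from t1 is r + 6(1−r); from t2 it is 2r + 5(1−r).
Setting these equal: −5r + 6 = −3r + 5, so r = 1/2.
Therefore Player 1 plays s2 with probability 1 − 1/2 = 1/2.

1/2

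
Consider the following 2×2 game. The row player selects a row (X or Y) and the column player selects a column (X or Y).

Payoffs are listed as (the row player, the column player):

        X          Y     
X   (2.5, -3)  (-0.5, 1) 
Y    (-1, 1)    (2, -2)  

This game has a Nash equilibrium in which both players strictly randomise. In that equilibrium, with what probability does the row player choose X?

Let r be the probability that the row player plays X. In a completely mixed equilibrium, the column player must be indifferent between X and Y.
The column player's expected payoff from X is −3r + (1−r); from Y it is r − 2(1−r).
Setting these equal: −4r + 1 = 3r − 2, so r = 3/7.

3/7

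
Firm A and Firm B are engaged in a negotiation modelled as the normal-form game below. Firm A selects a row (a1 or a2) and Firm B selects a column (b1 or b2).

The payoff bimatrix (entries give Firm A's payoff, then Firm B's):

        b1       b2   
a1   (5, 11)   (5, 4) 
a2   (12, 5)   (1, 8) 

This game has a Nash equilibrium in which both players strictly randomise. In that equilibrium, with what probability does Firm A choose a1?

Let r be the probability that Firm A plays a1. In a completely mixed equilibrium, Firm B must be indifferent between b1 and b2.
Firm B's expected payoff from b1 is 11r + 5(1−r); from b2 it is 4r + 8(1−r).
Setting these equal: 6r + 5 = −4r + 8, so r = 3/10.

3/10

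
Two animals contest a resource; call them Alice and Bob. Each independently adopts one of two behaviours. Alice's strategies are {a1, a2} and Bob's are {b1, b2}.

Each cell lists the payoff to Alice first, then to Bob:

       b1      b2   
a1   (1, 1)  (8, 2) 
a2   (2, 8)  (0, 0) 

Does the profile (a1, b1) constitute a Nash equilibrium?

At (a1, b1), Alice earns 1; switching to a2 would give 2, so Alice would deviate.
Bob earns 1; switching to b2 would give 2, so Bob would deviate.
Since at least one player can profitably deviate, this is not a Nash equilibrium.

No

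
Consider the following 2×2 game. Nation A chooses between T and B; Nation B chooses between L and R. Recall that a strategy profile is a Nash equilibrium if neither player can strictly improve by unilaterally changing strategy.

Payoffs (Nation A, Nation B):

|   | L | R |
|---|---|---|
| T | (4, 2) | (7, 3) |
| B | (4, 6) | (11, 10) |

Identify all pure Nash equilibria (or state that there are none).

(B, R)

(T, L): Nation B prefers R (3 > 2) — not an equilibrium.
(T, R): Nation A prefers B (11 > 7) — not an equilibrium.
(B, L): Nation B prefers R (10 > 6) — not an equilibrium.
(B, R): Nation A gets 11 ≥ 7 from T, and Nation B gets 10 ≥ 6 from L — Nash equilibrium.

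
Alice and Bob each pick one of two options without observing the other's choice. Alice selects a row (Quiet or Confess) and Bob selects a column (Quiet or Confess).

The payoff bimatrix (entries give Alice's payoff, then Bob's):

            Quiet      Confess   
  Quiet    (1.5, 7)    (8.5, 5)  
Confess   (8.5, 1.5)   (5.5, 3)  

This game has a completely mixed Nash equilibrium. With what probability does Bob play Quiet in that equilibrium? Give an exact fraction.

Let c be the probability that Bob plays Quiet. In a completely mixed equilibrium, Alice must be indifferent between Quiet and Confess.
Alice's expected payoff from Quiet is 1.5c + 8.5(1−c); from Confess it is 8.5c + 5.5(1−c).
Setting these equal: −7c + 8.5 = 3c + 5.5, so c = 3/10.

3/10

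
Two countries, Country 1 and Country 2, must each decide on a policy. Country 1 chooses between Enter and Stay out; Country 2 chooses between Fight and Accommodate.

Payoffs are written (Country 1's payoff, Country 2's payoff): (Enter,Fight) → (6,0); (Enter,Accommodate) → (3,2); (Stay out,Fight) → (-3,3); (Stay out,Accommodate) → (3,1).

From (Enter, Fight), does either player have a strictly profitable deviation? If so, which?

Country 1 at (Enter, Fight) earns 6; deviating to Stay out yields -3 — not better.
Country 2 earns 0; deviating to Accommodate yields 2 — a strict improvement.
Only Country 2 has a strictly profitable deviation.

Country 2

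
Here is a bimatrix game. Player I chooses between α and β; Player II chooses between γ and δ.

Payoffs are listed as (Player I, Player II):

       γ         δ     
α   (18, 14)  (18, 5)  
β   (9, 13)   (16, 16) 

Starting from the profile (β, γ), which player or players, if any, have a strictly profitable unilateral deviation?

Player I at (β, γ) earns 9; deviating to α yields 18 — a strict improvement.
Player II earns 13; deviating to δ yields 16 — a strict improvement.
Both Player I and Player II have strictly profitable deviations.

Both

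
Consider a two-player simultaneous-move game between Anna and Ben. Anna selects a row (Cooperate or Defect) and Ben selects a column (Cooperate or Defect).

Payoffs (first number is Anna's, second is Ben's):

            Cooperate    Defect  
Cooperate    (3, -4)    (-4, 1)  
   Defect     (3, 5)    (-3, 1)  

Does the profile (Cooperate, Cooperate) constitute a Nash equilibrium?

At (Cooperate, Cooperate), Anna earns 3; switching to Defect would give 3, so Anna has no profitable deviation.
Ben earns -4; switching to Defect would give 1, so Ben would deviate.
Since at least one player can profitably deviate, this is not a Nash equilibrium.

No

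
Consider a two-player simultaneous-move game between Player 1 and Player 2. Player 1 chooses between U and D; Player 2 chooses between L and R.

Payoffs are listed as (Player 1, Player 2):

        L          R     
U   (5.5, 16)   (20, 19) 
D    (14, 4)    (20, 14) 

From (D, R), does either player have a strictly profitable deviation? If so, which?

Neither

Player 1 at (D, R) earns 20; deviating to U yields 20 — not better.
Player 2 earns 14; deviating to L yields 4 — not better.
Neither player can strictly improve; the profile is a Nash equilibrium.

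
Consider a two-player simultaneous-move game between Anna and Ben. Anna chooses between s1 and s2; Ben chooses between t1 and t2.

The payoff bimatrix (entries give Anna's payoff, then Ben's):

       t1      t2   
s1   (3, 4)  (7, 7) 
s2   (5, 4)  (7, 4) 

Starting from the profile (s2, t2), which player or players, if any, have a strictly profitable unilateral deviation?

Anna at (s2, t2) earns 7; deviating to s1 yields 7 — not better.
Ben earns 4; deviating to t1 yields 4 — not better.
Neither player can strictly improve; the profile is a Nash equilibrium.

Neither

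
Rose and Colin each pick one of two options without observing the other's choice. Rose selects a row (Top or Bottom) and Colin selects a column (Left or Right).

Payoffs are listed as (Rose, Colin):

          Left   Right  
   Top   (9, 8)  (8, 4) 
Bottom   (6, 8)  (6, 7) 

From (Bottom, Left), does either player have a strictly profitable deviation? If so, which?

Rose

Rose at (Bottom, Left) earns 6; deviating to Top yields 9 — a strict improvement.
Colin earns 8; deviating to Right yields 7 — not better.
Only Rose has a strictly profitable deviation.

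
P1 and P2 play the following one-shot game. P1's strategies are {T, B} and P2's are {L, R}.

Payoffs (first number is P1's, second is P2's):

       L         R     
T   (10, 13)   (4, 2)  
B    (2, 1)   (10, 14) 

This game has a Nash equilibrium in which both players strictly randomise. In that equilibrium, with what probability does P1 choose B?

Let p be the probability that P1 plays T. In a completely mixed equilibrium, P2 must be indifferent between L and R.
P2's expected payoff from L is 13p + (1−p); from R it is 2p + 14(1−p).
Setting these equal: 12p + 1 = −12p + 14, so p = 13/24.
Therefore P1 plays B with probability 1 − 13/24 = 11/24.

11/24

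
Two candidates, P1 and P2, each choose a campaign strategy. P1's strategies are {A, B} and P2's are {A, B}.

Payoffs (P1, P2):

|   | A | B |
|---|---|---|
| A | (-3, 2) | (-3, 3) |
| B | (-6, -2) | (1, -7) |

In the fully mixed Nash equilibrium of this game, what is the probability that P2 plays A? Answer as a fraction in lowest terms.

4/7

Let c be the probability that P2 plays A. In a completely mixed equilibrium, P1 must be indifferent between A and B.
P1's expected payoff from A is −3c − 3(1−c); from B it is −6c + (1−c).
Setting these equal: -3 = −7c + 1, so c = 4/7.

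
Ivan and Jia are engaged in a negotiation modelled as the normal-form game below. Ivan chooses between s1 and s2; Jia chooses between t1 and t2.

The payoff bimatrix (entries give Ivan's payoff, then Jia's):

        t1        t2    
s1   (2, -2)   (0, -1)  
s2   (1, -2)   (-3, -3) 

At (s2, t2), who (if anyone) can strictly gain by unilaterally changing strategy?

Ivan at (s2, t2) earns -3; deviating to s1 yields 0 — a strict improvement.
Jia earns -3; deviating to t1 yields -2 — a strict improvement.
Both Ivan and Jia have strictly profitable deviations.

Both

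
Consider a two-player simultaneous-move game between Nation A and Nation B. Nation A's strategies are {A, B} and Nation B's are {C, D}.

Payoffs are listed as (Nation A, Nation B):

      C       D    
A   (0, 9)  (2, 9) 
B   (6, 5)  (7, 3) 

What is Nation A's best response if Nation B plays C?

Against C, Nation A earns 0 from A and 6 from B.
So B is the best response.

B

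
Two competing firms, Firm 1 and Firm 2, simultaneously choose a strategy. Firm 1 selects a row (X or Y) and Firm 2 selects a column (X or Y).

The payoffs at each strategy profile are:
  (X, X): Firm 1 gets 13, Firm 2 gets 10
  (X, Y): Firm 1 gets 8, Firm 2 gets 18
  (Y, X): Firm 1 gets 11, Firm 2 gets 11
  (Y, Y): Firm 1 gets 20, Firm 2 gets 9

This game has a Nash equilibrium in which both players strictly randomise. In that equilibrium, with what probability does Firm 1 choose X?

Let r be the probability that Firm 1 plays X. In a completely mixed equilibrium, Firm 2 must be indifferent between X and Y.
Firm 2's expected payoff from X is 10r + 11(1−r); from Y it is 18r + 9(1−r).
Setting these equal: −r + 11 = 9r + 9, so r = 1/5.

1/5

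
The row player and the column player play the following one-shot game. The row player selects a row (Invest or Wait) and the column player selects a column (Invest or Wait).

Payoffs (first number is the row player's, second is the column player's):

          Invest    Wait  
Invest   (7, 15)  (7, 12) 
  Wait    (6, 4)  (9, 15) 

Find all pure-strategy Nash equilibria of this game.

(Invest, Invest): the row player gets 7 ≥ 6 from Wait, and the column player gets 15 ≥ 12 from Wait — Nash equilibrium.
(Invest, Wait): the row player prefers Wait (9 > 7); the column player prefers Invest (15 > 12) — not an equilibrium.
(Wait, Invest): the row player prefers Invest (7 > 6); the column player prefers Wait (15 > 4) — not an equilibrium.
(Wait, Wait): the row player gets 9 ≥ 7 from Invest, and the column player gets 15 ≥ 4 from Invest — Nash equilibrium.

(Invest, Invest) and (Wait, Wait)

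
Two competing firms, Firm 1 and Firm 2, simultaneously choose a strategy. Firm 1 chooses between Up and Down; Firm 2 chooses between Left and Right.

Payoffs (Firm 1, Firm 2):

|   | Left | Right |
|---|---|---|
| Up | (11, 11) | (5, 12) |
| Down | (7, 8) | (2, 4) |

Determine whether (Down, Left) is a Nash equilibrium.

At (Down, Left), Firm 1 earns 7; switching to Up would give 11, so Firm 1 would deviate.
Firm 2 earns 8; switching to Right would give 4, so Firm 2 has no profitable deviation.
Since at least one player can profitably deviate, this is not a Nash equilibrium.

No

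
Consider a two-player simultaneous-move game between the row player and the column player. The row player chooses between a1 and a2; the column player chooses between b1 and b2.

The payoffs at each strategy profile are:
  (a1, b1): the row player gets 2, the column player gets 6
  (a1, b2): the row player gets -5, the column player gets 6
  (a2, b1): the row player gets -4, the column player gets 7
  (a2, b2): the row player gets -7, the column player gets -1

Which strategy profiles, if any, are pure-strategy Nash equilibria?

(a1, b1): the row player gets 2 ≥ -4 from a2, and the column player gets 6 ≥ 6 from b2 — Nash equilibrium.
(a1, b2): the row player gets -5 ≥ -7 from a2, and the column player gets 6 ≥ 6 from b1 — Nash equilibrium.
(a2, b1): the row player prefers a1 (2 > -4) — not an equilibrium.
(a2, b2): the row player prefers a1 (-5 > -7); the column player prefers b1 (7 > -1) — not an equilibrium.

(a1, b1) and (a1, b2)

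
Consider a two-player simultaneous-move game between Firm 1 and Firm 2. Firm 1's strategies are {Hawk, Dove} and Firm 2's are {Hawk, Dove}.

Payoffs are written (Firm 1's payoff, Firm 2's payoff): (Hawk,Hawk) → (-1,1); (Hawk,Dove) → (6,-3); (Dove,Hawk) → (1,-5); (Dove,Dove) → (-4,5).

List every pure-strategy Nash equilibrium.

(Hawk, Hawk): Firm 1 prefers Dove (1 > -1) — not an equilibrium.
(Hawk, Dove): Firm 2 prefers Hawk (1 > -3) — not an equilibrium.
(Dove, Hawk): Firm 2 prefers Dove (5 > -5) — not an equilibrium.
(Dove, Dove): Firm 1 prefers Hawk (6 > -4) — not an equilibrium.

none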